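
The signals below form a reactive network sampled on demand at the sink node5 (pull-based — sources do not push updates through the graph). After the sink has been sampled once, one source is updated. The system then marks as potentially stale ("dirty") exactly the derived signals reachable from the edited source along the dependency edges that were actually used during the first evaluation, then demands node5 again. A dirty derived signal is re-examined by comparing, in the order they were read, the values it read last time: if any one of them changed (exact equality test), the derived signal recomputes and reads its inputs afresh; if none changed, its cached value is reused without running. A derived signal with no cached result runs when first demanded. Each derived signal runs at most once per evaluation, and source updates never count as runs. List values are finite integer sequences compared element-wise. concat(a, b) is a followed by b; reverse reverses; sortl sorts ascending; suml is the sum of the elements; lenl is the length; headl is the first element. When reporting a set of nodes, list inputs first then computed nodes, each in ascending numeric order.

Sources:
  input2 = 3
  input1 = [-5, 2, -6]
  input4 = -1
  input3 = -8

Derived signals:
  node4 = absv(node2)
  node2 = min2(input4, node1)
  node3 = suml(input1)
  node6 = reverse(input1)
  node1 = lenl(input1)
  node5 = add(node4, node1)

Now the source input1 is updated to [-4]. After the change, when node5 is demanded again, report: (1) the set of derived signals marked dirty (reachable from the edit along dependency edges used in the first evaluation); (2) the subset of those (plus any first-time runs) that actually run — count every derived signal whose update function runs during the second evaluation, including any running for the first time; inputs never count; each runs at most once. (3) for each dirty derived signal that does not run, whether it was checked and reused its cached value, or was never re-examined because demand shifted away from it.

Initial pass — values computed on the first demand:
  node1 = lenl([-5, 2, -6]) = 3
  node2 = min2(-1, 3) = -1
  node4 = absv(-1) = 1
  node5 = add(1, 3) = 4

Second demand — change propagation:
  node1: re-runs because input1 [-5, 2, -6]->[-4]; new result 1.
  node2: re-runs because node1 3->1; new result -1 (unchanged).
  node4: re-examined; everything it read last time is the same (node2 unchanged) — cache 1 kept, no run.
  node5: re-runs because node1 3->1; new result 2.

The important point: at node4 every value read last time is unchanged, so the dirty flag clears without a run.

Dirty set: node1, node2, node4, node5.
Run set: node1, node2, node5 (3 run).
Re-examined without running (cache reused): node4.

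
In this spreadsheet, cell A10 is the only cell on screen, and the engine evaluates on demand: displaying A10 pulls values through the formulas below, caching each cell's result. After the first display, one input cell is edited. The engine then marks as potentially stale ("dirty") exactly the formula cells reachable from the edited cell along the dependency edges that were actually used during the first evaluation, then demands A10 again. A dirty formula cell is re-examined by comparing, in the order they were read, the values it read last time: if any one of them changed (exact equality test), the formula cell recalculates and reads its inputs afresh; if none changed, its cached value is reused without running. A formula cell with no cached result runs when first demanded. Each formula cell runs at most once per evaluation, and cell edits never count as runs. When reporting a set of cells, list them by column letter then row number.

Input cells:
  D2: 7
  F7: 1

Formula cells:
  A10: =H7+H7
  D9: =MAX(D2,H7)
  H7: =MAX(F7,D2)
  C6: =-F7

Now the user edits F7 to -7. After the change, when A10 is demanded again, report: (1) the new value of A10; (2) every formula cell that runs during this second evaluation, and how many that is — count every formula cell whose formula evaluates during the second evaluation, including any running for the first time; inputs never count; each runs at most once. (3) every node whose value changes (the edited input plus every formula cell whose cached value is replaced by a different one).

A10 now evaluates to 14.
Run set: H7 (1 run).
Changed values: F7.
The important point: H7 recomputes to an identical value, and the output ends up unchanged.

Initial pass — values computed on the first demand:
  H7 = MAX(1, 7) = 7
  A10 = 7 + 7 = 14

Second demand — change propagation:
  H7: re-runs because F7 1->-7; new result 7 (unchanged).
  A10: re-examined; everything it read last time is the same (H7 unchanged, H7 unchanged) — cache 14 kept, no run.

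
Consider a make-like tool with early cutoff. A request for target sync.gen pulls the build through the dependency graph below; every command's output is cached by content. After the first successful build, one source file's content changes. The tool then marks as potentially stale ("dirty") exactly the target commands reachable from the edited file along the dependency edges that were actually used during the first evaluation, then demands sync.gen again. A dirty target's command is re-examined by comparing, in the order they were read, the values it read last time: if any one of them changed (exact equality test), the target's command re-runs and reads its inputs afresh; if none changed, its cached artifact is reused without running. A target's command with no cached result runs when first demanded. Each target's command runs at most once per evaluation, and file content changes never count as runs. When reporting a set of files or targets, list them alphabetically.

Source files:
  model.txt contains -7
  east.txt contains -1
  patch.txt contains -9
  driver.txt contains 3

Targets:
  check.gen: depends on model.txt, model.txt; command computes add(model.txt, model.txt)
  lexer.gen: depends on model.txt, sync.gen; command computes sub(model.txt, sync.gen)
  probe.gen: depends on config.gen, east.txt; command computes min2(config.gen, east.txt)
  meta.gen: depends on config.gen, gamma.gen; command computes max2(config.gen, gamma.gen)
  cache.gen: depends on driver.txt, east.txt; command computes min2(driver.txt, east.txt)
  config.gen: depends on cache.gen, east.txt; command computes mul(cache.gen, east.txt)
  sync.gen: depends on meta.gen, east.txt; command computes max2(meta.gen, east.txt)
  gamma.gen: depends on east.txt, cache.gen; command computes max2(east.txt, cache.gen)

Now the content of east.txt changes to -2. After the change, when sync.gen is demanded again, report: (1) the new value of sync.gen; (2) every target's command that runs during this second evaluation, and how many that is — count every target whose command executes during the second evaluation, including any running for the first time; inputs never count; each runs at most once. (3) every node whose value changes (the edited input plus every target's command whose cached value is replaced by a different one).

Demanding sync.gen again yields 4.
5 target commands run: cache.gen, config.gen, gamma.gen, meta.gen, sync.gen.
The nodes whose values change: cache.gen, config.gen, east.txt, gamma.gen, meta.gen, sync.gen.

First demand of the output computes:
  cache.gen = min2(3, -1) = -1
  config.gen = mul(-1, -1) = 1
  gamma.gen = max2(-1, -1) = -1
  meta.gen = max2(1, -1) = 1
  sync.gen = max2(1, -1) = 1

After the edit, cleaning proceeds:
  cache.gen: a read changed (east.txt -1->-2) — executes, giving -2.
  config.gen: a read changed (cache.gen -1->-2; east.txt -1->-2) — executes, giving 4.
  gamma.gen: a read changed (east.txt -1->-2; cache.gen -1->-2) — executes, giving -2.
  meta.gen: a read changed (config.gen 1->4; gamma.gen -1->-2) — executes, giving 4.
  sync.gen: a read changed (meta.gen 1->4; east.txt -1->-2) — executes, giving 4.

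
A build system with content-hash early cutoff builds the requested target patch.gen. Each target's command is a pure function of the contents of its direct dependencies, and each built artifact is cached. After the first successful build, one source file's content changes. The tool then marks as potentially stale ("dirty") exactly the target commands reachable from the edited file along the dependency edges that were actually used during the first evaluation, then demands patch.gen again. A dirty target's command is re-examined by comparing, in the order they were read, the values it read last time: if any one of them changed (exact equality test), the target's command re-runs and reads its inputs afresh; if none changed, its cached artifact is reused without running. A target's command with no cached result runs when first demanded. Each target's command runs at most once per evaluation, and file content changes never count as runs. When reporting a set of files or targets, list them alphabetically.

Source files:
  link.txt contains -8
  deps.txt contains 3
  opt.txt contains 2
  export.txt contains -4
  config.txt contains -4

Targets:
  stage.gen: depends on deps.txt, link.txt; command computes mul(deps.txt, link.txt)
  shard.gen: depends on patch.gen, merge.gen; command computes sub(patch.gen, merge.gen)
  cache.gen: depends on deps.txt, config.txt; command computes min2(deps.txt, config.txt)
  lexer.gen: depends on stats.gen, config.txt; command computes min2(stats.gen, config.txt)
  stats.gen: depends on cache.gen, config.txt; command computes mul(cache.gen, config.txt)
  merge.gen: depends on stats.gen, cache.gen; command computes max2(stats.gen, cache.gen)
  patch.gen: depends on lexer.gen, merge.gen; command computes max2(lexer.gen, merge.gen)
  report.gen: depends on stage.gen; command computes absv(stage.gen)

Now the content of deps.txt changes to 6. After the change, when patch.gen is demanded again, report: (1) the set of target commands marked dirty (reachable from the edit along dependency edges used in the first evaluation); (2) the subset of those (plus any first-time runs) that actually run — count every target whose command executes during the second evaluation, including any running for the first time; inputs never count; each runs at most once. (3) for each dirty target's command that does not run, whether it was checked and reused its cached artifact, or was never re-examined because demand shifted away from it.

Marked dirty: cache.gen, lexer.gen, merge.gen, patch.gen, stats.gen.
Target commands that run: cache.gen — 1 in total.
Checked but reused from cache: lexer.gen, merge.gen, patch.gen, stats.gen.
Key observation: the change is absorbed at cache.gen — it re-runs but produces the same value, and the output's value is unchanged.

First evaluation (everything demanded from the output):
  cache.gen = min2(3, -4) = -4
  stats.gen = mul(-4, -4) = 16
  lexer.gen = min2(16, -4) = -4
  merge.gen = max2(16, -4) = 16
  patch.gen = max2(-4, 16) = 16

Propagation after the edit:
  cache.gen: runs — deps.txt 3->6; result -4 (same value as before).
  stats.gen: checked — values it read are unchanged (cache.gen unchanged, config.txt unchanged); reused cached 16 without running.
  lexer.gen: checked — values it read are unchanged (stats.gen unchanged, config.txt unchanged); reused cached -4 without running.
  merge.gen: checked — values it read are unchanged (stats.gen unchanged, cache.gen unchanged); reused cached 16 without running.
  patch.gen: checked — values it read are unchanged (lexer.gen unchanged, merge.gen unchanged); reused cached 16 without running.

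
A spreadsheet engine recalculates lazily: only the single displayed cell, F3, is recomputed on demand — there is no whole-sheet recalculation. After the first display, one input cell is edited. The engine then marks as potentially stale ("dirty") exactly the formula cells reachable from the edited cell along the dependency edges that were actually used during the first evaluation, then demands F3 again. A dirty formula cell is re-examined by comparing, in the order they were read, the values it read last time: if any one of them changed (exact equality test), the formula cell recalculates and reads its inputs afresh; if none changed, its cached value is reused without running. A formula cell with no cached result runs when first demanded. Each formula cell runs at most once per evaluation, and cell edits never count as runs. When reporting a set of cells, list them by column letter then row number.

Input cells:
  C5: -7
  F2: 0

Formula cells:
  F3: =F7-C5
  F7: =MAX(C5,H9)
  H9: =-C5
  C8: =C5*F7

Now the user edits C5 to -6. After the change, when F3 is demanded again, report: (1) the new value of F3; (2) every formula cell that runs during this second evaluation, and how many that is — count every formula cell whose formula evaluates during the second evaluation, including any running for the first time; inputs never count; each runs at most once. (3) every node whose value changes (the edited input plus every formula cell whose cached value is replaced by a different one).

First evaluation (everything demanded from the output):
  H9 = -(-7) = 7
  F7 = MAX(-7, 7) = 7
  F3 = 7 - -7 = 14

Propagation after the edit:
  H9: runs — C5 -7->-6; result 6.
  F7: runs — C5 -7->-6; H9 7->6; result 6.
  F3: runs — F7 7->6; C5 -7->-6; result 12.

New value of F3: 12.
Formula cells that run: F3, F7, H9 — 3 in total.
Values that change: C5, F3, F7, H9.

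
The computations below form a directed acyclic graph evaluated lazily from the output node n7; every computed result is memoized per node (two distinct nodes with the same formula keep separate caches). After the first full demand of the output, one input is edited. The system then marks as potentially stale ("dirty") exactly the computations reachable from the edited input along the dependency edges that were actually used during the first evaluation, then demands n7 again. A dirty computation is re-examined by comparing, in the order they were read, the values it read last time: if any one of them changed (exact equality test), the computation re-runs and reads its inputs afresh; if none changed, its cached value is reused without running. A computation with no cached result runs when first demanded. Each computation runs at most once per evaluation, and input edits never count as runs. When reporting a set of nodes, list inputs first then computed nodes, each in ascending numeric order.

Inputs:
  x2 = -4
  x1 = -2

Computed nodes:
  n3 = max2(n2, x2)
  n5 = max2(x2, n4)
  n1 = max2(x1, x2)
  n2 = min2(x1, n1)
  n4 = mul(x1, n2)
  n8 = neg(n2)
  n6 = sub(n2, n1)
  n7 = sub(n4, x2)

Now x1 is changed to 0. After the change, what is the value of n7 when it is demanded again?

First demand of the output computes:
  n1 = max2(-2, -4) = -2
  n2 = min2(-2, -2) = -2
  n4 = mul(-2, -2) = 4
  n7 = sub(4, -4) = 8

After the edit, cleaning proceeds:
  n1: a read changed (x1 -2->0) — executes, giving 0.
  n2: a read changed (x1 -2->0; n1 -2->0) — executes, giving 0.
  n4: a read changed (x1 -2->0; n2 -2->0) — executes, giving 0.
  n7: a read changed (n4 4->0) — executes, giving 4.

Demanding n7 again yields 4.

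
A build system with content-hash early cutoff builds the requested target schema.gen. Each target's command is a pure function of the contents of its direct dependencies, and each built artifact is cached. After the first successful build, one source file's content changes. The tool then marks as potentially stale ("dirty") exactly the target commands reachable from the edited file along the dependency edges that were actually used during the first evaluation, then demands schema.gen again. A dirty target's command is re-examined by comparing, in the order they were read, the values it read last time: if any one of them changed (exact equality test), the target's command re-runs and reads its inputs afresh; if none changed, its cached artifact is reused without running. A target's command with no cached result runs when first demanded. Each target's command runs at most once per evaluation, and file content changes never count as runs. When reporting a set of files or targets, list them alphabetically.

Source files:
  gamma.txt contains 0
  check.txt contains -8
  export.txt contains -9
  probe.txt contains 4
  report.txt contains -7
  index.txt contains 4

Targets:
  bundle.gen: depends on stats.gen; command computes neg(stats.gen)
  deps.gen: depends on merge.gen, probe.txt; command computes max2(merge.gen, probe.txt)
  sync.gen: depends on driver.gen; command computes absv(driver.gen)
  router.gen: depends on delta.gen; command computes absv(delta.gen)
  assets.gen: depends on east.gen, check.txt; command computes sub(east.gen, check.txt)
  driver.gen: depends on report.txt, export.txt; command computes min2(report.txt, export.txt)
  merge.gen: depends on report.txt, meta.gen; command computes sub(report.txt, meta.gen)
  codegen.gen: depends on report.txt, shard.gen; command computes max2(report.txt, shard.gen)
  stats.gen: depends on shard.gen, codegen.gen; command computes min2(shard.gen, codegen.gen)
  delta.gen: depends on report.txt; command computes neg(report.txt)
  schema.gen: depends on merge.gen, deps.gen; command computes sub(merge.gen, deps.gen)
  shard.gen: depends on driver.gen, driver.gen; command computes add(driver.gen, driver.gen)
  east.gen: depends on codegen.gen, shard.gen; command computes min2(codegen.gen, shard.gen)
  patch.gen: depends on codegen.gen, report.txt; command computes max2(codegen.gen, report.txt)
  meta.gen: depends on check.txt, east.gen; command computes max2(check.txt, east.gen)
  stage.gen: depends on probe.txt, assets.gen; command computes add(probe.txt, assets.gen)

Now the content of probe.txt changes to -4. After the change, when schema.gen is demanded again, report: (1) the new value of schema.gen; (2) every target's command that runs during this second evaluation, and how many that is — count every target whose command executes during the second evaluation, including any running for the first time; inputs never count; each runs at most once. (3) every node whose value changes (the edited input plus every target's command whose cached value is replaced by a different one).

New value of schema.gen: 0.
Target commands that run: deps.gen, schema.gen — 2 in total.
Values that change: deps.gen, probe.txt, schema.gen.

First evaluation (everything demanded from the output):
  driver.gen = min2(-7, -9) = -9
  shard.gen = add(-9, -9) = -18
  codegen.gen = max2(-7, -18) = -7
  east.gen = min2(-7, -18) = -18
  meta.gen = max2(-8, -18) = -8
  merge.gen = sub(-7, -8) = 1
  deps.gen = max2(1, 4) = 4
  schema.gen = sub(1, 4) = -3

Propagation after the edit:
  deps.gen: runs — probe.txt 4->-4; result 1.
  schema.gen: runs — deps.gen 4->1; result 0.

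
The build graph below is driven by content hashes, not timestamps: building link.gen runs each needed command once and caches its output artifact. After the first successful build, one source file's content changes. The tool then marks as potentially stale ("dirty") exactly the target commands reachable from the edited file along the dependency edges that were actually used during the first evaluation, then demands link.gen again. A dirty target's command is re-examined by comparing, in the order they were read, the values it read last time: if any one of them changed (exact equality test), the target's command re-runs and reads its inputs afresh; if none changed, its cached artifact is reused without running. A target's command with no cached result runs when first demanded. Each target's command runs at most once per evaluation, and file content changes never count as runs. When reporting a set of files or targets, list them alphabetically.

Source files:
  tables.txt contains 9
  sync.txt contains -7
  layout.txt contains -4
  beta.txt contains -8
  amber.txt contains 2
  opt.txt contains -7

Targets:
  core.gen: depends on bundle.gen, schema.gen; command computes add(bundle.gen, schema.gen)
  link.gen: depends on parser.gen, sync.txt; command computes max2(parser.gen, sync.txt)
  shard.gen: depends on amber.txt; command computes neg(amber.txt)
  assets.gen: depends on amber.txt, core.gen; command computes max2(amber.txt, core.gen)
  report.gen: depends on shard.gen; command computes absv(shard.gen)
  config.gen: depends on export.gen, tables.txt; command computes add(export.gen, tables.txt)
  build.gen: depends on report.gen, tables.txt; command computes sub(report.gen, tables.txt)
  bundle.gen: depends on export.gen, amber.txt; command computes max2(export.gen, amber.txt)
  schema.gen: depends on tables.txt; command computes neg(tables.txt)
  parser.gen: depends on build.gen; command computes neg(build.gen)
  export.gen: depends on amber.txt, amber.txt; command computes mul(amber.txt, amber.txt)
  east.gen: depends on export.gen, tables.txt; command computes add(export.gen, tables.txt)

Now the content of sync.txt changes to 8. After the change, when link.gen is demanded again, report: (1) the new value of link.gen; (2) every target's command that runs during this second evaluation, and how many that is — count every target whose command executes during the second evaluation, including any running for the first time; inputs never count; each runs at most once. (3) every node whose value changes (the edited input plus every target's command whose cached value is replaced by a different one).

link.gen now evaluates to 8.
Run set: link.gen (1 run).
Changed values: link.gen, sync.txt.

Initial pass — values computed on the first demand:
  shard.gen = neg(2) = -2
  report.gen = absv(-2) = 2
  build.gen = sub(2, 9) = -7
  parser.gen = neg(-7) = 7
  link.gen = max2(7, -7) = 7

Second demand — change propagation:
  link.gen: re-runs because sync.txt -7->8; new result 8.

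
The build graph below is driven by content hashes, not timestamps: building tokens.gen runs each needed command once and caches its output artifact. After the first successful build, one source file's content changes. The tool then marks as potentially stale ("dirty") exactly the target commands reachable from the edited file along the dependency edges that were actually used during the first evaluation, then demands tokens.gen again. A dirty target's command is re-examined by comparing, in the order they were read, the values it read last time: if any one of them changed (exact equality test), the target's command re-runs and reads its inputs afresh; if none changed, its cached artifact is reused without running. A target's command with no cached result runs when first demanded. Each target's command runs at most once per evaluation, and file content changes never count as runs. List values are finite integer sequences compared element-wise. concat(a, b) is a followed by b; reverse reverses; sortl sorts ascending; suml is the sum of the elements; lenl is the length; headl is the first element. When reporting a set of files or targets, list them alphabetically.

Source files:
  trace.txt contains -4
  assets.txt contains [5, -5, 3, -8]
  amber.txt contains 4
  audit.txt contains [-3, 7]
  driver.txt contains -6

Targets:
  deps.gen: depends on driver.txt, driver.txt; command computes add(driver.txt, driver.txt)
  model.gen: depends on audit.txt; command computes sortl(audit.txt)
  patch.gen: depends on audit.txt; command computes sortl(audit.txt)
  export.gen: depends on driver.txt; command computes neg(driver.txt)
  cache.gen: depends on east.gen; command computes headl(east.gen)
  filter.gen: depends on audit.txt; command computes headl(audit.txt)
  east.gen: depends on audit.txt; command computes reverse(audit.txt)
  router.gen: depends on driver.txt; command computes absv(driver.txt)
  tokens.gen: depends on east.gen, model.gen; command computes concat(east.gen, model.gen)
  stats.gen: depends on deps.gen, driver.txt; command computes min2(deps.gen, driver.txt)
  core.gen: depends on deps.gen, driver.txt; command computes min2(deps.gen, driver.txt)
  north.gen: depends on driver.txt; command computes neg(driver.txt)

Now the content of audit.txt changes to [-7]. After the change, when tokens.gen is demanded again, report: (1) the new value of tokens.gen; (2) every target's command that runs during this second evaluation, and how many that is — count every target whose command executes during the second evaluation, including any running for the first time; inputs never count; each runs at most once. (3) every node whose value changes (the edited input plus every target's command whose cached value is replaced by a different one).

tokens.gen now evaluates to [-7, -7].
Run set: east.gen, model.gen, tokens.gen (3 run).
Changed values: audit.txt, east.gen, model.gen, tokens.gen.

Initial pass — values computed on the first demand:
  east.gen = reverse([-3, 7]) = [7, -3]
  model.gen = sortl([-3, 7]) = [-3, 7]
  tokens.gen = concat([7, -3], [-3, 7]) = [7, -3, -3, 7]

Second demand — change propagation:
  east.gen: re-runs because audit.txt [-3, 7]->[-7]; new result [-7].
  model.gen: re-runs because audit.txt [-3, 7]->[-7]; new result [-7].
  tokens.gen: re-runs because east.gen [7, -3]->[-7]; model.gen [-3, 7]->[-7]; new result [-7, -7].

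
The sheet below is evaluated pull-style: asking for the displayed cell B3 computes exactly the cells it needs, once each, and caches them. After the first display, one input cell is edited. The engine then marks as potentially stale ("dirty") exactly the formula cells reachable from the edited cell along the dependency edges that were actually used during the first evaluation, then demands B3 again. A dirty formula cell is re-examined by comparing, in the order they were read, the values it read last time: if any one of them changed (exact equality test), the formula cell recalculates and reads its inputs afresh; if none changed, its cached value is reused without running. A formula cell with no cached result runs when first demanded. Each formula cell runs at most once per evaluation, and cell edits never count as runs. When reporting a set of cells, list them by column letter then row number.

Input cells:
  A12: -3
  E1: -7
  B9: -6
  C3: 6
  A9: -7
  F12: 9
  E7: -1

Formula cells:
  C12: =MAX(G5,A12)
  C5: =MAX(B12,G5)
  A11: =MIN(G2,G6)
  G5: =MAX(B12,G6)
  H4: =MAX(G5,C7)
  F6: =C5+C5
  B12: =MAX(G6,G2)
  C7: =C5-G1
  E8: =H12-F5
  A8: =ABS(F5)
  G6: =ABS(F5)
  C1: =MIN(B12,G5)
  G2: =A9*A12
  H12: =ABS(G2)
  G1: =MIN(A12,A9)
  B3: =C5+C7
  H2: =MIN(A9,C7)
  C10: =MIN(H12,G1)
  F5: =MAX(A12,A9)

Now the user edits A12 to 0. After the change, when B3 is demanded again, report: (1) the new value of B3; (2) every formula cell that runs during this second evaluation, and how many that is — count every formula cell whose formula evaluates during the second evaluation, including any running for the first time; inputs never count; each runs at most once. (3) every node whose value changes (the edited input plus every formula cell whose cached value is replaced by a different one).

First demand of the output computes:
  F5 = MAX(-3, -7) = -3
  G1 = MIN(-3, -7) = -7
  G2 = -7 * -3 = 21
  G6 = ABS(-3) = 3
  B12 = MAX(3, 21) = 21
  G5 = MAX(21, 3) = 21
  C5 = MAX(21, 21) = 21
  C7 = 21 - -7 = 28
  B3 = 21 + 28 = 49

After the edit, cleaning proceeds:
  F5: a read changed (A12 -3->0) — executes, giving 0.
  G1: a read changed (A12 -3->0) — executes, giving -7 — identical to its old value.
  G2: a read changed (A12 -3->0) — executes, giving 0.
  G6: a read changed (F5 -3->0) — executes, giving 0.
  B12: a read changed (G6 3->0; G2 21->0) — executes, giving 0.
  G5: a read changed (B12 21->0; G6 3->0) — executes, giving 0.
  C5: a read changed (B12 21->0; G5 21->0) — executes, giving 0.
  C7: a read changed (C5 21->0) — executes, giving 7.
  B3: a read changed (C5 21->0; C7 28->7) — executes, giving 7.

Demanding B3 again yields 7.
9 formula cells run: B3, B12, C5, C7, F5, G1, G2, G5, G6.
The nodes whose values change: A12, B3, B12, C5, C7, F5, G2, G5, G6.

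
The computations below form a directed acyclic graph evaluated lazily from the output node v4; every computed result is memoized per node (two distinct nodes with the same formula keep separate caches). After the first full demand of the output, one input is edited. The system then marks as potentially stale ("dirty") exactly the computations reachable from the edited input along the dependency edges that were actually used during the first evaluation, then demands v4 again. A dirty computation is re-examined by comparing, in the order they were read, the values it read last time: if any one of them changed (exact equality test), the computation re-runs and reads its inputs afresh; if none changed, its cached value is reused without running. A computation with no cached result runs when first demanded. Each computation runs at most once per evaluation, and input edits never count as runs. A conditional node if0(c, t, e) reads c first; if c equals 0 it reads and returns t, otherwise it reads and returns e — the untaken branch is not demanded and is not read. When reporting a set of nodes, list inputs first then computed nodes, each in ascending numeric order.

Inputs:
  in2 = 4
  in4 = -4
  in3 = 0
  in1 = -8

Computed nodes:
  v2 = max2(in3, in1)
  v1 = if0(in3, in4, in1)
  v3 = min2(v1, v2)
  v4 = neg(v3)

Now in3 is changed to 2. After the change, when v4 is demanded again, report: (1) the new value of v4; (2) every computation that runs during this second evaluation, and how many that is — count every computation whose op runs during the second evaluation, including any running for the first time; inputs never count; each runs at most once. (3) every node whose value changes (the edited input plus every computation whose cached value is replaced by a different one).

Demanding v4 again yields 8.
4 computations run: v1, v2, v3, v4.
The nodes whose values change: in3, v1, v2, v3, v4.

First demand of the output computes:
  v1 = if0(in3=0 -> then branch in4) = -4
  v2 = max2(0, -8) = 0
  v3 = min2(-4, 0) = -4
  v4 = neg(-4) = 4

After the edit, cleaning proceeds:
  v1: a read changed (in3 0->2) — executes, giving -8.
  v2: a read changed (in3 0->2) — executes, giving 2.
  v3: a read changed (v1 -4->-8; v2 0->2) — executes, giving -8.
  v4: a read changed (v3 -4->-8) — executes, giving 8.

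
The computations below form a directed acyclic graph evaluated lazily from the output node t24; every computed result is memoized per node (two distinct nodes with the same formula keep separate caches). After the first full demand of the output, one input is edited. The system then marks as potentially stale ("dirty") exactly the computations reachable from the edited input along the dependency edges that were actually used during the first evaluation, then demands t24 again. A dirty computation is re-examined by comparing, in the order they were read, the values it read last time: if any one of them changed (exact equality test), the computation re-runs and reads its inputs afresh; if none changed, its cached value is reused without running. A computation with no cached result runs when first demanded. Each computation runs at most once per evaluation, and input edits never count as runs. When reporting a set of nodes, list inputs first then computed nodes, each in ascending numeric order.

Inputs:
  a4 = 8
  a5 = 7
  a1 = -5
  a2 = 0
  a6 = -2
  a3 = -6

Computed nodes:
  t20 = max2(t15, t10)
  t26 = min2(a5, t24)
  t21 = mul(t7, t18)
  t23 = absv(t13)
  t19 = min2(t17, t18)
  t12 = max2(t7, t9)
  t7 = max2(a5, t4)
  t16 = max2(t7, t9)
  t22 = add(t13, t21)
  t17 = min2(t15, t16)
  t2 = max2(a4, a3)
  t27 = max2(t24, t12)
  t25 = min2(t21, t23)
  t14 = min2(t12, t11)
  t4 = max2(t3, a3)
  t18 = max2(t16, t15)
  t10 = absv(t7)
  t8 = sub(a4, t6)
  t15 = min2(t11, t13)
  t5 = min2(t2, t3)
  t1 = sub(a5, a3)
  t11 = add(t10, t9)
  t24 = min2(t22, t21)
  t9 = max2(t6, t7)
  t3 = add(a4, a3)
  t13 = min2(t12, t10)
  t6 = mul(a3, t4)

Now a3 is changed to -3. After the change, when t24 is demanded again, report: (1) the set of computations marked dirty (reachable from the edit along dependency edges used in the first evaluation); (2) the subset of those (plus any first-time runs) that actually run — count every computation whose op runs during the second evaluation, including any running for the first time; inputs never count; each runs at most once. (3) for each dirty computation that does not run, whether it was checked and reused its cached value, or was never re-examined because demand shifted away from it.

The edit dirties: t3, t4, t6, t7, t9, t10, t11, t12, t13, t15, t16, t18, t21, t22, t24.
5 computations run: t3, t4, t6, t7, t9.
Cache hits after checking: t10, t11, t12, t13, t15, t16, t18, t21, t22, t24.
Note where the cutoff bites: t10 is checked, finds nothing changed, and keeps its cache.

First demand of the output computes:
  t3 = add(8, -6) = 2
  t4 = max2(2, -6) = 2
  t6 = mul(-6, 2) = -12
  t7 = max2(7, 2) = 7
  t9 = max2(-12, 7) = 7
  t10 = absv(7) = 7
  t11 = add(7, 7) = 14
  t12 = max2(7, 7) = 7
  t13 = min2(7, 7) = 7
  t15 = min2(14, 7) = 7
  t16 = max2(7, 7) = 7
  t18 = max2(7, 7) = 7
  t21 = mul(7, 7) = 49
  t22 = add(7, 49) = 56
  t24 = min2(56, 49) = 49

After the edit, cleaning proceeds:
  t3: a read changed (a3 -6->-3) — executes, giving 5.
  t4: a read changed (t3 2->5; a3 -6->-3) — executes, giving 5.
  t6: a read changed (a3 -6->-3; t4 2->5) — executes, giving -15.
  t7: a read changed (t4 2->5) — executes, giving 7 — identical to its old value.
  t9: a read changed (t6 -12->-15) — executes, giving 7 — identical to its old value.
  t10: dirty, but its reads are unchanged (t7 unchanged); cached 7 stands.
  t11: dirty, but its reads are unchanged (t10 unchanged, t9 unchanged); cached 14 stands.
  t12: dirty, but its reads are unchanged (t7 unchanged, t9 unchanged); cached 7 stands.
  t13: dirty, but its reads are unchanged (t12 unchanged, t10 unchanged); cached 7 stands.
  t15: dirty, but its reads are unchanged (t11 unchanged, t13 unchanged); cached 7 stands.
  t16: dirty, but its reads are unchanged (t7 unchanged, t9 unchanged); cached 7 stands.
  t18: dirty, but its reads are unchanged (t16 unchanged, t15 unchanged); cached 7 stands.
  t21: dirty, but its reads are unchanged (t7 unchanged, t18 unchanged); cached 49 stands.
  t22: dirty, but its reads are unchanged (t13 unchanged, t21 unchanged); cached 56 stands.
  t24: dirty, but its reads are unchanged (t22 unchanged, t21 unchanged); cached 49 stands.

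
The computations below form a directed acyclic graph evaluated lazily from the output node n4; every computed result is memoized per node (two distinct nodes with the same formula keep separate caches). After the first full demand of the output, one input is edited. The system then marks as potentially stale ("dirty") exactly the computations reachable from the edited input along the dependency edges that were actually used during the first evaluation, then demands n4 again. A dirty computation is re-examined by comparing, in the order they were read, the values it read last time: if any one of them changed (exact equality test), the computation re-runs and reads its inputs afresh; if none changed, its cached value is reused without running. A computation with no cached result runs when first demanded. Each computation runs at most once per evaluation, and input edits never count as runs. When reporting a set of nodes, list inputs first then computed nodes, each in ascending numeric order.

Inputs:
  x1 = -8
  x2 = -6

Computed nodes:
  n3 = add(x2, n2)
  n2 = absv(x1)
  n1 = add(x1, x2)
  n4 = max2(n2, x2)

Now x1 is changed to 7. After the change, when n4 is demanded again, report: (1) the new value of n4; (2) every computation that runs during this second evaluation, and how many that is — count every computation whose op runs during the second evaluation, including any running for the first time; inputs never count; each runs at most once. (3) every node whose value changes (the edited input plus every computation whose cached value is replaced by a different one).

Demanding n4 again yields 7.
2 computations run: n2, n4.
The nodes whose values change: x1, n2, n4.

First demand of the output computes:
  n2 = absv(-8) = 8
  n4 = max2(8, -6) = 8

After the edit, cleaning proceeds:
  n2: a read changed (x1 -8->7) — executes, giving 7.
  n4: a read changed (n2 8->7) — executes, giving 7.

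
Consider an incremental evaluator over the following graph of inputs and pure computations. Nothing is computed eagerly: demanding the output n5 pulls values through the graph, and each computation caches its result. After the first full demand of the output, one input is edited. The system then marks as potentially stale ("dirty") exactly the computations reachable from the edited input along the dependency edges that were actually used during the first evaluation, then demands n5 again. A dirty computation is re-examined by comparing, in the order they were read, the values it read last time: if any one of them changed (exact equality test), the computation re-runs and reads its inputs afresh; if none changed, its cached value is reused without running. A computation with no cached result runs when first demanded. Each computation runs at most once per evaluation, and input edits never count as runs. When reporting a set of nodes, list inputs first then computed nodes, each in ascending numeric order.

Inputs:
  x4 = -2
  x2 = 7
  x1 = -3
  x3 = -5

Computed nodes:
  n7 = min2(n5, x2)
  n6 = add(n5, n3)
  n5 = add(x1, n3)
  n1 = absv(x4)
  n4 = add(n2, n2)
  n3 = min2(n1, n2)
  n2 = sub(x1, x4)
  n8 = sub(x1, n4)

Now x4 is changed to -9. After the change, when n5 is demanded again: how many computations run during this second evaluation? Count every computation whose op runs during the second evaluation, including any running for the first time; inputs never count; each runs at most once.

Run set: n1, n2, n3, n5 (4 run).

Initial pass — values computed on the first demand:
  n1 = absv(-2) = 2
  n2 = sub(-3, -2) = -1
  n3 = min2(2, -1) = -1
  n5 = add(-3, -1) = -4

Second demand — change propagation:
  n1: re-runs because x4 -2->-9; new result 9.
  n2: re-runs because x4 -2->-9; new result 6.
  n3: re-runs because n1 2->9; n2 -1->6; new result 6.
  n5: re-runs because n3 -1->6; new result 3.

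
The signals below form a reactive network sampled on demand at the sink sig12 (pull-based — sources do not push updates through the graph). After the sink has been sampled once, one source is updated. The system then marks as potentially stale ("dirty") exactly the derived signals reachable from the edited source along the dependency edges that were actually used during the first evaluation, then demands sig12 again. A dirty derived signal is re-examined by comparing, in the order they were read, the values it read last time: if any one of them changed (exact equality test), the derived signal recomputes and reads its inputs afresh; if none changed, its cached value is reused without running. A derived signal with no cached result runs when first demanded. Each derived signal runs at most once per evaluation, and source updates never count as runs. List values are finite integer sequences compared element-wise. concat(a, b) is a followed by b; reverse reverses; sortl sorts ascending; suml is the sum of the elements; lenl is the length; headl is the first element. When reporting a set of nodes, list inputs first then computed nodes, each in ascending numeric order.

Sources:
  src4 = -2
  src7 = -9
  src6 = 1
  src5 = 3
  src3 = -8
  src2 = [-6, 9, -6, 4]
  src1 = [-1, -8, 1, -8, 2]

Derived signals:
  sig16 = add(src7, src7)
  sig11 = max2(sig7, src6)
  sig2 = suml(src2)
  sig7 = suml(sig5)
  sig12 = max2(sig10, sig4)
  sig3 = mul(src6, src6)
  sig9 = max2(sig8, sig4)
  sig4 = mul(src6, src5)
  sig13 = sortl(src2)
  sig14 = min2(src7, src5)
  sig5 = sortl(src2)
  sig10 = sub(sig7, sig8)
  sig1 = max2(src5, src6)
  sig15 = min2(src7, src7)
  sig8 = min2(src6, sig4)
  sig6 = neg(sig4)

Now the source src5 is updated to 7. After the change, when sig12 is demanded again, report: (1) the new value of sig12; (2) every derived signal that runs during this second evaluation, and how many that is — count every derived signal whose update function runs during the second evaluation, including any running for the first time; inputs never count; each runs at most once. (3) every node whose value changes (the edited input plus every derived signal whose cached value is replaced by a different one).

Initial pass — values computed on the first demand:
  sig4 = mul(1, 3) = 3
  sig5 = sortl([-6, 9, -6, 4]) = [-6, -6, 4, 9]
  sig7 = suml([-6, -6, 4, 9]) = 1
  sig8 = min2(1, 3) = 1
  sig10 = sub(1, 1) = 0
  sig12 = max2(0, 3) = 3

Second demand — change propagation:
  sig4: re-runs because src5 3->7; new result 7.
  sig8: re-runs because sig4 3->7; new result 1 (unchanged).
  sig10: re-examined; everything it read last time is the same (sig7 unchanged, sig8 unchanged) — cache 0 kept, no run.
  sig12: re-runs because sig4 3->7; new result 7.

The important point: at sig10 every value read last time is unchanged, so the dirty flag clears without a run.

sig12 now evaluates to 7.
Run set: sig4, sig8, sig12 (3 run).
Changed values: src5, sig4, sig12.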